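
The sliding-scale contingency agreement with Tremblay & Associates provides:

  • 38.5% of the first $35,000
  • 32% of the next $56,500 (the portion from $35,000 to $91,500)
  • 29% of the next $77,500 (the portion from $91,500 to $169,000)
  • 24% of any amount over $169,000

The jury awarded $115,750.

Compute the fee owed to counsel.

First $35,000 at 38.5% = $13,475.00
Next $56,500 at 32% = $18,080.00
Remaining $24,250 at 29% = $7,032.50
Fee: $13,475.00 + $18,080.00 + $7,032.50 = $38,587.50

$38,587.50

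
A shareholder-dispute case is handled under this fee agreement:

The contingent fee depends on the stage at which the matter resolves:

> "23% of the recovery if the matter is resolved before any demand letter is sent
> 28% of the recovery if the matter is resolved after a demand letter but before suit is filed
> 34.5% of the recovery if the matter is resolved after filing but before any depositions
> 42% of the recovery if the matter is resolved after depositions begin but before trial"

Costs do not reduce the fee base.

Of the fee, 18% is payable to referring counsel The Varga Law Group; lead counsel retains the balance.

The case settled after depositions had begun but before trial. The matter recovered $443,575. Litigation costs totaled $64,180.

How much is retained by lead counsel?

$152,767.23

Fee base is the gross recovery, $443,575; costs are reimbursed separately.
The matter settled after depositions had begun but before trial, so the 42% rate applies.
$443,575 × 42% = $186,301.50
Referral share: 18% of $186,301.50 = $33,534.27; lead counsel retains $186,301.50 − $33,534.27 = $152,767.23.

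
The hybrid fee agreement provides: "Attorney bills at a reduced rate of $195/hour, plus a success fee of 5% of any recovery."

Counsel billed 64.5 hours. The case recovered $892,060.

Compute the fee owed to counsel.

$57,180.50

Hourly: 64.5 × $195 = $12,577.50
Success fee: 5% of $892,060 = $44,603.00
Total: $12,577.50 + $44,603.00 = $57,180.50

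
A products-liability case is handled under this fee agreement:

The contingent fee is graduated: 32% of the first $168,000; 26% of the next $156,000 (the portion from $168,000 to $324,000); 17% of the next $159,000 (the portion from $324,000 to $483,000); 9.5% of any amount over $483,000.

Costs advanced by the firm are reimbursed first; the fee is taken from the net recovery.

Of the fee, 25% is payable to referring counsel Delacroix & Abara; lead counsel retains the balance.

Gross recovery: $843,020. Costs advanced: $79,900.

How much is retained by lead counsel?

$110,971.05

Fee base (net of costs): $843,020 − $79,900 = $763,120
First $168,000 at 32% = $53,760.00
Next $156,000 at 26% = $40,560.00
Next $159,000 at 17% = $27,030.00
Remaining $280,120 at 9.5% = $26,611.40
Fee: $53,760.00 + $40,560.00 + $27,030.00 + $26,611.40 = $147,961.40
Referral share: 25% of $147,961.40 = $36,990.35; lead counsel retains $147,961.40 − $36,990.35 = $110,971.05.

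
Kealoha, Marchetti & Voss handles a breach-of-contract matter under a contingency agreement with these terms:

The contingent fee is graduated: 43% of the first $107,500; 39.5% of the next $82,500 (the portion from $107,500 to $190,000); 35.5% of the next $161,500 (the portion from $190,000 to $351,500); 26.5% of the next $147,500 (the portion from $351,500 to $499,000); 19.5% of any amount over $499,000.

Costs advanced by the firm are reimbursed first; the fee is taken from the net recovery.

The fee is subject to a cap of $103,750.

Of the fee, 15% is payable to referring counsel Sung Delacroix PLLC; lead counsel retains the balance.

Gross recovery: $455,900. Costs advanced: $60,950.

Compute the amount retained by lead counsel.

$88,187.50

Fee base (net of costs): $455,900 − $60,950 = $394,950
First $107,500 at 43% = $46,225.00
Next $82,500 at 39.5% = $32,587.50
Next $161,500 at 35.5% = $57,332.50
Remaining $43,450 at 26.5% = $11,514.25
Fee: $46,225.00 + $32,587.50 + $57,332.50 + $11,514.25 = $147,659.25
$147,659.25 exceeds the $103,750 cap, so the fee is capped at $103,750.00.
Referral share: 15% of $103,750.00 = $15,562.50; lead counsel retains $103,750.00 − $15,562.50 = $88,187.50.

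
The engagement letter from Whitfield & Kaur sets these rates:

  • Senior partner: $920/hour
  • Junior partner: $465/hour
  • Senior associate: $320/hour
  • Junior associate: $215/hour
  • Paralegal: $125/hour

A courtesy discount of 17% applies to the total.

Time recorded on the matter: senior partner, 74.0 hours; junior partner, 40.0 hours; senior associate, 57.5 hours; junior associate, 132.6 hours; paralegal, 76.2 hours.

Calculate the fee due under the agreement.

$118,784.62

Senior partner: 74.0 × $920 = $68,080.00
Junior partner: 40.0 × $465 = $18,600.00
Senior associate: 57.5 × $320 = $18,400.00
Junior associate: 132.6 × $215 = $28,509.00
Paralegal: 76.2 × $125 = $9,525.00
Subtotal: $143,114.00
Less 17% discount: −$24,329.38
Total: $143,114.00 − $24,329.38 = $118,784.62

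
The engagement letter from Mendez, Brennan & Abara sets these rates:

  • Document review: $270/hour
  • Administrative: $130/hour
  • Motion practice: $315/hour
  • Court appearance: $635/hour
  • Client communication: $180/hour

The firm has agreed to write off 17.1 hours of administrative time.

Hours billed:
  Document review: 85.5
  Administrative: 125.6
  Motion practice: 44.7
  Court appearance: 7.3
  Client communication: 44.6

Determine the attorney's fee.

Document review: 85.5 × $270 = $23,085.00
Administrative: 125.6 × $130 = $16,328.00
Motion practice: 44.7 × $315 = $14,080.50
Court appearance: 7.3 × $635 = $4,635.50
Client communication: 44.6 × $180 = $8,028.00
Subtotal: $66,157.00
Write-off: 17.1 × $130 = $2,223.00
Total: $66,157.00 − $2,223.00 = $63,934.00

$63,934.00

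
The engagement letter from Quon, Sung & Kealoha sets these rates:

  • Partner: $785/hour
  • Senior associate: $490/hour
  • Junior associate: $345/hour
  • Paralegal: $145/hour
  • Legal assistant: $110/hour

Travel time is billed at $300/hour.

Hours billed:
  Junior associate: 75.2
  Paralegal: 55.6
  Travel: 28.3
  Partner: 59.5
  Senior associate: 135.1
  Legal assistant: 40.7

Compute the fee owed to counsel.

$159,879.50

Partner: 59.5 × $785 = $46,707.50
Senior associate: 135.1 × $490 = $66,199.00
Junior associate: 75.2 × $345 = $25,944.00
Paralegal: 55.6 × $145 = $8,062.00
Legal assistant: 40.7 × $110 = $4,477.00
Subtotal: $46,707.50 + $66,199.00 + $25,944.00 + $8,062.00 + $4,477.00 = $151,389.50
Travel: 28.3 × $300 = $8,490.00
Total: $151,389.50 + $8,490.00 = $159,879.50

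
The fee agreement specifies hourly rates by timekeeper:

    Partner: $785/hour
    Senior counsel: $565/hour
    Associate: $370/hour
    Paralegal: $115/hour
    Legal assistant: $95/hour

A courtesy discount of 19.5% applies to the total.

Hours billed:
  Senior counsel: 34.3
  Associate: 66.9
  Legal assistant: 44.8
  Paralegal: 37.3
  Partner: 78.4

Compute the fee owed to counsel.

$91,948.71

Partner: 78.4 × $785 = $61,544.00
Senior counsel: 34.3 × $565 = $19,379.50
Associate: 66.9 × $370 = $24,753.00
Paralegal: 37.3 × $115 = $4,289.50
Legal assistant: 44.8 × $95 = $4,256.00
Subtotal: $114,222.00
Less 19.5% discount: −$22,273.29
Total: $114,222.00 − $22,273.29 = $91,948.71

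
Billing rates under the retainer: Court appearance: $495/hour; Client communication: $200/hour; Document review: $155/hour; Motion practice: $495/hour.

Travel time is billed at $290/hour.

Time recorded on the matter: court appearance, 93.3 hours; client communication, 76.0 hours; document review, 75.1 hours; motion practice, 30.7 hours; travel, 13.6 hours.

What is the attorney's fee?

$92,164.50

Court appearance: 93.3 × $495 = $46,183.50
Client communication: 76.0 × $200 = $15,200.00
Document review: 75.1 × $155 = $11,640.50
Motion practice: 30.7 × $495 = $15,196.50
Subtotal: $46,183.50 + $15,200.00 + $11,640.50 + $15,196.50 = $88,220.50
Travel: 13.6 × $290 = $3,944.00
Total: $88,220.50 + $3,944.00 = $92,164.50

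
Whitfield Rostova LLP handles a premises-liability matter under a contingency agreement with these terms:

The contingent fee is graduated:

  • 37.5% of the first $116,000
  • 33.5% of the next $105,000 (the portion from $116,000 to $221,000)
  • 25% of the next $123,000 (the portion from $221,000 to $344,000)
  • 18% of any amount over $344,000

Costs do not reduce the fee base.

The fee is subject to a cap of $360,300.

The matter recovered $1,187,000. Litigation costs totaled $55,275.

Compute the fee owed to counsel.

Fee base is the gross recovery, $1,187,000; costs are reimbursed separately.
First $116,000 at 37.5% = $43,500.00
Next $105,000 at 33.5% = $35,175.00
Next $123,000 at 25% = $30,750.00
Remaining $843,000 at 18% = $151,740.00
Fee: $43,500.00 + $35,175.00 + $30,750.00 + $151,740.00 = $261,165.00
$261,165.00 is under the $360,300 cap.

$261,165.00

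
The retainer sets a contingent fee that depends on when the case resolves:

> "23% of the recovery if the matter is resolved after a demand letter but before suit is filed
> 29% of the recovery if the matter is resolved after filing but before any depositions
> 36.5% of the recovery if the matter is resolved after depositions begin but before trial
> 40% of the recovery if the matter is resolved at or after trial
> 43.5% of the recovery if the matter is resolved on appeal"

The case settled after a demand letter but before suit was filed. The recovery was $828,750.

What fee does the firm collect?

$190,612.50

The matter settled after a demand letter but before suit was filed, so the 23% rate applies.
$828,750 × 23% = $190,612.50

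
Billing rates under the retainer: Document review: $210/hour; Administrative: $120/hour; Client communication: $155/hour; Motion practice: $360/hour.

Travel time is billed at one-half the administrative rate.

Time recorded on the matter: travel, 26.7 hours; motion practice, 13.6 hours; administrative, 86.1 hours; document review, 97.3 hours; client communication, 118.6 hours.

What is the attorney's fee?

$55,646.00

Document review: 97.3 × $210 = $20,433.00
Administrative: 86.1 × $120 = $10,332.00
Client communication: 118.6 × $155 = $18,383.00
Motion practice: 13.6 × $360 = $4,896.00
Subtotal: $20,433.00 + $10,332.00 + $18,383.00 + $4,896.00 = $54,044.00
Travel: 26.7 × ($120 ÷ 2) = 26.7 × $60.00 = $1,602.00
Total: $54,044.00 + $1,602.00 = $55,646.00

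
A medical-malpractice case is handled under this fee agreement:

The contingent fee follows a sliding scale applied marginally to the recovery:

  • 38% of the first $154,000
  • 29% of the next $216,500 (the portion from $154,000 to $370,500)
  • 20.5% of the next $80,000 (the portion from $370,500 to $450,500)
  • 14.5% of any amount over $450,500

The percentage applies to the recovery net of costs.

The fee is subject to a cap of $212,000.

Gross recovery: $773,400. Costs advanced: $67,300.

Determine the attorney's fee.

Fee base (net of costs): $773,400 − $67,300 = $706,100
First $154,000 at 38% = $58,520.00
Next $216,500 at 29% = $62,785.00
Next $80,000 at 20.5% = $16,400.00
Remaining $255,600 at 14.5% = $37,062.00
Fee: $58,520.00 + $62,785.00 + $16,400.00 + $37,062.00 = $174,767.00
$174,767.00 is under the $212,000 cap.

$174,767.00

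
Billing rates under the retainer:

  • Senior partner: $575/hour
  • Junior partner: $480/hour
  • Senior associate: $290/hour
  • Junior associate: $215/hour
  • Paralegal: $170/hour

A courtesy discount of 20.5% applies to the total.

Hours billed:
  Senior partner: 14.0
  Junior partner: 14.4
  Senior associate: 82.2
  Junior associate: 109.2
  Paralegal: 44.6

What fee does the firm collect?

Senior partner: 14.0 × $575 = $8,050.00
Junior partner: 14.4 × $480 = $6,912.00
Senior associate: 82.2 × $290 = $23,838.00
Junior associate: 109.2 × $215 = $23,478.00
Paralegal: 44.6 × $170 = $7,582.00
Subtotal: $69,860.00
Less 20.5% discount: −$14,321.30
Total: $69,860.00 − $14,321.30 = $55,538.70

$55,538.70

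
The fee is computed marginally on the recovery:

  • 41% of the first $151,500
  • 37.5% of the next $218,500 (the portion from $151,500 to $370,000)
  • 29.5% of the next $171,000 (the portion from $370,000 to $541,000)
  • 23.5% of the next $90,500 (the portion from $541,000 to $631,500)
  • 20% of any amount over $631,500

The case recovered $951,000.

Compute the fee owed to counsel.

$279,665.00

First $151,500 at 41% = $62,115.00
Next $218,500 at 37.5% = $81,937.50
Next $171,000 at 29.5% = $50,445.00
Next $90,500 at 23.5% = $21,267.50
Remaining $319,500 at 20% = $63,900.00
Fee: $62,115.00 + $81,937.50 + $50,445.00 + $21,267.50 + $63,900.00 = $279,665.00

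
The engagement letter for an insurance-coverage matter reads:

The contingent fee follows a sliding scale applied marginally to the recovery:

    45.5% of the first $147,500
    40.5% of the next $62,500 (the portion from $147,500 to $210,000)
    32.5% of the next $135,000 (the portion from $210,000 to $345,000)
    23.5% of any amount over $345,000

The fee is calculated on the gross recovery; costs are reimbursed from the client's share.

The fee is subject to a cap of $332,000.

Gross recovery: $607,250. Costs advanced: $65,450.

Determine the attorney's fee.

$197,928.75

Fee base is the gross recovery, $607,250; costs are reimbursed separately.
First $147,500 at 45.5% = $67,112.50
Next $62,500 at 40.5% = $25,312.50
Next $135,000 at 32.5% = $43,875.00
Remaining $262,250 at 23.5% = $61,628.75
Fee: $67,112.50 + $25,312.50 + $43,875.00 + $61,628.75 = $197,928.75
$197,928.75 is under the $332,000 cap.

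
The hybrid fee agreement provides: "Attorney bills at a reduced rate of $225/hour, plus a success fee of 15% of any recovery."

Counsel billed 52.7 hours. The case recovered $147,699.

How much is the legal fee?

$34,012.35

Hourly: 52.7 × $225 = $11,857.50
Success fee: 15% of $147,699 = $22,154.85
Total: $11,857.50 + $22,154.85 = $34,012.35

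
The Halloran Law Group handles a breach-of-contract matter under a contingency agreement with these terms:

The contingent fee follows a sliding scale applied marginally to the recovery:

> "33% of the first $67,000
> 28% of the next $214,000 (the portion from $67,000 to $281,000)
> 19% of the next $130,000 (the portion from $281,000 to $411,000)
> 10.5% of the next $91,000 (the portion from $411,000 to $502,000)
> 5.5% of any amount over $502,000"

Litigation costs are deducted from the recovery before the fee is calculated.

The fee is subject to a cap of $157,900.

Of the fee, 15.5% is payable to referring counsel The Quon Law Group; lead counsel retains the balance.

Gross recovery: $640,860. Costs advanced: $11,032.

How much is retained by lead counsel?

Fee base (net of costs): $640,860 − $11,032 = $629,828
First $67,000 at 33% = $22,110.00
Next $214,000 at 28% = $59,920.00
Next $130,000 at 19% = $24,700.00
Next $91,000 at 10.5% = $9,555.00
Remaining $127,828 at 5.5% = $7,030.54
Fee: $22,110.00 + $59,920.00 + $24,700.00 + $9,555.00 + $7,030.54 = $123,315.54
$123,315.54 is under the $157,900 cap.
Referral share: 15.5% of $123,315.54 = $19,113.91; lead counsel retains $123,315.54 − $19,113.91 = $104,201.63.

$104,201.63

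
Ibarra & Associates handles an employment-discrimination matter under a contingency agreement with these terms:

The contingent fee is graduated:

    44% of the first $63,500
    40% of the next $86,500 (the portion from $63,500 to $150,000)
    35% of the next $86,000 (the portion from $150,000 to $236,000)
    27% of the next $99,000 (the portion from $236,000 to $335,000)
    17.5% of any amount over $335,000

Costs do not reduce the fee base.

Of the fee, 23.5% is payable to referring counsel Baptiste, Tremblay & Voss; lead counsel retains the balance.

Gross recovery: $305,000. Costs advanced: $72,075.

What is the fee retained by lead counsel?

Fee base is the gross recovery, $305,000; costs are reimbursed separately.
First $63,500 at 44% = $27,940.00
Next $86,500 at 40% = $34,600.00
Next $86,000 at 35% = $30,100.00
Remaining $69,000 at 27% = $18,630.00
Fee: $27,940.00 + $34,600.00 + $30,100.00 + $18,630.00 = $111,270.00
Referral share: 23.5% of $111,270.00 = $26,148.45; lead counsel retains $111,270.00 − $26,148.45 = $85,121.55.

$85,121.55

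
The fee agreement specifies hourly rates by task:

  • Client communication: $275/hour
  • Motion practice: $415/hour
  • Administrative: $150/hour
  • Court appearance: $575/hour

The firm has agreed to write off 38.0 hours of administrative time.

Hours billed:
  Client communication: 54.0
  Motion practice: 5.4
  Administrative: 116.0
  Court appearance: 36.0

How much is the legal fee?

$49,491.00

Client communication: 54.0 × $275 = $14,850.00
Motion practice: 5.4 × $415 = $2,241.00
Administrative: 116.0 × $150 = $17,400.00
Court appearance: 36.0 × $575 = $20,700.00
Subtotal: $55,191.00
Write-off: 38.0 × $150 = $5,700.00
Total: $55,191.00 − $5,700.00 = $49,491.00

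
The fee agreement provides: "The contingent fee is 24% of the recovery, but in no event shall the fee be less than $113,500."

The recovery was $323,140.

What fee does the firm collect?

$113,500.00

24% of $323,140 = $77,553.60
That is below the $113,500 minimum, so the minimum applies.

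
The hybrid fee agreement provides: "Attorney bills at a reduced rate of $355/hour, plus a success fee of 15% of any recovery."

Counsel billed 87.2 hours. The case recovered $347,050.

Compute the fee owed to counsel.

$83,013.50

Hourly: 87.2 × $355 = $30,956.00
Success fee: 15% of $347,050 = $52,057.50
Total: $30,956.00 + $52,057.50 = $83,013.50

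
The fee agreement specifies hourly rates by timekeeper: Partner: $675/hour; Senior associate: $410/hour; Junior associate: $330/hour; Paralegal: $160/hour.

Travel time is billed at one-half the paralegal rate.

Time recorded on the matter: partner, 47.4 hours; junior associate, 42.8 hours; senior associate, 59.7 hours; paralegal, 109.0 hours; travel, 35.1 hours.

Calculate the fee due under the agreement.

Partner: 47.4 × $675 = $31,995.00
Senior associate: 59.7 × $410 = $24,477.00
Junior associate: 42.8 × $330 = $14,124.00
Paralegal: 109.0 × $160 = $17,440.00
Subtotal: $31,995.00 + $24,477.00 + $14,124.00 + $17,440.00 = $88,036.00
Travel: 35.1 × ($160 ÷ 2) = 35.1 × $80.00 = $2,808.00
Total: $88,036.00 + $2,808.00 = $90,844.00

$90,844.00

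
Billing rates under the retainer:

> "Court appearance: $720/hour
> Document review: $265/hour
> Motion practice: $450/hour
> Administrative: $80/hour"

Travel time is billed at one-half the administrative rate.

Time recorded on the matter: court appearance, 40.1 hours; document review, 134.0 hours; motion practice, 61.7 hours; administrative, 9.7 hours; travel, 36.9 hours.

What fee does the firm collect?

$94,399.00

Court appearance: 40.1 × $720 = $28,872.00
Document review: 134.0 × $265 = $35,510.00
Motion practice: 61.7 × $450 = $27,765.00
Administrative: 9.7 × $80 = $776.00
Subtotal: $28,872.00 + $35,510.00 + $27,765.00 + $776.00 = $92,923.00
Travel: 36.9 × ($80 ÷ 2) = 36.9 × $40.00 = $1,476.00
Total: $92,923.00 + $1,476.00 = $94,399.00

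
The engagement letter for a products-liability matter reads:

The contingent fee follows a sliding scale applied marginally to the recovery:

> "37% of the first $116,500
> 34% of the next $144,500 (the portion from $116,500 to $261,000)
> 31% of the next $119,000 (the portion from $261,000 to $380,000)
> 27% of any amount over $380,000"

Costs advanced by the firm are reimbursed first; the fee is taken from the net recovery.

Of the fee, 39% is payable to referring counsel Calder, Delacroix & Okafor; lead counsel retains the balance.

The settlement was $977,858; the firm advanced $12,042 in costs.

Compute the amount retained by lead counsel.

$175,250.15

Fee base (net of costs): $977,858 − $12,042 = $965,816
First $116,500 at 37% = $43,105.00
Next $144,500 at 34% = $49,130.00
Next $119,000 at 31% = $36,890.00
Remaining $585,816 at 27% = $158,170.32
Fee: $43,105.00 + $49,130.00 + $36,890.00 + $158,170.32 = $287,295.32
Referral share: 39% of $287,295.32 = $112,045.17; lead counsel retains $287,295.32 − $112,045.17 = $175,250.15.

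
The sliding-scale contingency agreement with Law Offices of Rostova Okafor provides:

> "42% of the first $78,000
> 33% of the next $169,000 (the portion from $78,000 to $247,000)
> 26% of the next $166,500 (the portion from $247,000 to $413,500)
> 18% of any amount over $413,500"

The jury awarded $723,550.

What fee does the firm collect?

$187,629.00

First $78,000 at 42% = $32,760.00
Next $169,000 at 33% = $55,770.00
Next $166,500 at 26% = $43,290.00
Remaining $310,050 at 18% = $55,809.00
Fee: $32,760.00 + $55,770.00 + $43,290.00 + $55,809.00 = $187,629.00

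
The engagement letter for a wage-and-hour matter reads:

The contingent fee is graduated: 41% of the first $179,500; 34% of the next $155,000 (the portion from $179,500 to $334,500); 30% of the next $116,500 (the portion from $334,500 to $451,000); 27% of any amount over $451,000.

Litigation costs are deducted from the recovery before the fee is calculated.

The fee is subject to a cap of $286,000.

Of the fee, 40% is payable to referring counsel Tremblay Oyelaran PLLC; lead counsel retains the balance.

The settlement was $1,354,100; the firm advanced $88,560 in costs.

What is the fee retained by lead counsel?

Fee base (net of costs): $1,354,100 − $88,560 = $1,265,540
First $179,500 at 41% = $73,595.00
Next $155,000 at 34% = $52,700.00
Next $116,500 at 30% = $34,950.00
Remaining $814,540 at 27% = $219,925.80
Fee: $73,595.00 + $52,700.00 + $34,950.00 + $219,925.80 = $381,170.80
$381,170.80 exceeds the $286,000 cap, so the fee is capped at $286,000.00.
Referral share: 40% of $286,000.00 = $114,400.00; lead counsel retains $286,000.00 − $114,400.00 = $171,600.00.

$171,600.00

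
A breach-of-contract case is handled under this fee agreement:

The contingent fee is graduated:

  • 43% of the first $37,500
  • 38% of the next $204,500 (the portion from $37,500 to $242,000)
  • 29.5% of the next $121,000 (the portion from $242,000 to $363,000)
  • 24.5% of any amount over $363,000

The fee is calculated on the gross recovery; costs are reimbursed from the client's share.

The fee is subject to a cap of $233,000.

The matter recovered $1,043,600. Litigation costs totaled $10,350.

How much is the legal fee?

Fee base is the gross recovery, $1,043,600; costs are reimbursed separately.
First $37,500 at 43% = $16,125.00
Next $204,500 at 38% = $77,710.00
Next $121,000 at 29.5% = $35,695.00
Remaining $680,600 at 24.5% = $166,747.00
Fee: $16,125.00 + $77,710.00 + $35,695.00 + $166,747.00 = $296,277.00
$296,277.00 exceeds the $233,000 cap, so the fee is capped at $233,000.00.

$233,000.00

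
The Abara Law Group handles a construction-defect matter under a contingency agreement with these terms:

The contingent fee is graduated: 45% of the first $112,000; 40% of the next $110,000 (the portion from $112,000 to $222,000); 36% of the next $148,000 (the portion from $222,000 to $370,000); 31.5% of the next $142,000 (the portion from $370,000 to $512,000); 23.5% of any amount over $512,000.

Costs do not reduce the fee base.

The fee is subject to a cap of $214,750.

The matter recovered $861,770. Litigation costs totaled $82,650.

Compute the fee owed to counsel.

$214,750.00

Fee base is the gross recovery, $861,770; costs are reimbursed separately.
First $112,000 at 45% = $50,400.00
Next $110,000 at 40% = $44,000.00
Next $148,000 at 36% = $53,280.00
Next $142,000 at 31.5% = $44,730.00
Remaining $349,770 at 23.5% = $82,195.95
Fee: $50,400.00 + $44,000.00 + $53,280.00 + $44,730.00 + $82,195.95 = $274,605.95
$274,605.95 exceeds the $214,750 cap, so the fee is capped at $214,750.00.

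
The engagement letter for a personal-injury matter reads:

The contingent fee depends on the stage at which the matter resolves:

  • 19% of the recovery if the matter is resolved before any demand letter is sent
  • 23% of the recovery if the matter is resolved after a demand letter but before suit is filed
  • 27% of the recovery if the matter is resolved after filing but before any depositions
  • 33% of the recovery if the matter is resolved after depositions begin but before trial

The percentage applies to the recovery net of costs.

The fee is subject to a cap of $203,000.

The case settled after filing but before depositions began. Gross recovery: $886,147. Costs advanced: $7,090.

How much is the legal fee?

Fee base (net of costs): $886,147 − $7,090 = $879,057
The matter settled after filing but before depositions began, so the 27% rate applies.
$879,057 × 27% = $237,345.39
$237,345.39 exceeds the $203,000 cap, so the fee is capped at $203,000.00.

$203,000.00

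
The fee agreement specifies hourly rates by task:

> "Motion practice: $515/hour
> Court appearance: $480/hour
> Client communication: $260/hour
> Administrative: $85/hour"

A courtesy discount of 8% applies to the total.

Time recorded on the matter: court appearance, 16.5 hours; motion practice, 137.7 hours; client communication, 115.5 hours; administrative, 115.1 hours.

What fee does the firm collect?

Motion practice: 137.7 × $515 = $70,915.50
Court appearance: 16.5 × $480 = $7,920.00
Client communication: 115.5 × $260 = $30,030.00
Administrative: 115.1 × $85 = $9,783.50
Subtotal: $118,649.00
Less 8% discount: −$9,491.92
Total: $118,649.00 − $9,491.92 = $109,157.08

$109,157.08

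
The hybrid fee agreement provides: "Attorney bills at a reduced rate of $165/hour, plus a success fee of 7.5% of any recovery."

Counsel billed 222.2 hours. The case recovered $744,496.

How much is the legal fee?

$92,500.20

Hourly: 222.2 × $165 = $36,663.00
Success fee: 7.5% of $744,496 = $55,837.20
Total: $36,663.00 + $55,837.20 = $92,500.20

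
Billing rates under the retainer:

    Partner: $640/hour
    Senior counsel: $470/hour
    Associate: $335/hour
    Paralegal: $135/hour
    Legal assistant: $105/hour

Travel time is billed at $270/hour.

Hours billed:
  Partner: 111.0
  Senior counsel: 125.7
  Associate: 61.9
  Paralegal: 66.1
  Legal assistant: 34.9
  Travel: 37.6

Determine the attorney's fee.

Partner: 111.0 × $640 = $71,040.00
Senior counsel: 125.7 × $470 = $59,079.00
Associate: 61.9 × $335 = $20,736.50
Paralegal: 66.1 × $135 = $8,923.50
Legal assistant: 34.9 × $105 = $3,664.50
Subtotal: $71,040.00 + $59,079.00 + $20,736.50 + $8,923.50 + $3,664.50 = $163,443.50
Travel: 37.6 × $270 = $10,152.00
Total: $163,443.50 + $10,152.00 = $173,595.50

$173,595.50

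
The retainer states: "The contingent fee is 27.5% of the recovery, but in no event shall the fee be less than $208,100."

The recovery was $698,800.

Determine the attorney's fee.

27.5% of $698,800 = $192,170.00
That is below the $208,100 minimum, so the minimum applies.

$208,100.00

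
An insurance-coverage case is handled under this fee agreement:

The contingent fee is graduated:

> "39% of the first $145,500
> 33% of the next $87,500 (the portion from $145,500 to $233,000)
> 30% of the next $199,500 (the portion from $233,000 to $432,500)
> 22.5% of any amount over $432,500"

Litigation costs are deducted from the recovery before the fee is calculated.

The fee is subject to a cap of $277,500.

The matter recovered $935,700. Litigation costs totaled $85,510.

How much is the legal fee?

$239,450.25

Fee base (net of costs): $935,700 − $85,510 = $850,190
First $145,500 at 39% = $56,745.00
Next $87,500 at 33% = $28,875.00
Next $199,500 at 30% = $59,850.00
Remaining $417,690 at 22.5% = $93,980.25
Fee: $56,745.00 + $28,875.00 + $59,850.00 + $93,980.25 = $239,450.25
$239,450.25 is under the $277,500 cap.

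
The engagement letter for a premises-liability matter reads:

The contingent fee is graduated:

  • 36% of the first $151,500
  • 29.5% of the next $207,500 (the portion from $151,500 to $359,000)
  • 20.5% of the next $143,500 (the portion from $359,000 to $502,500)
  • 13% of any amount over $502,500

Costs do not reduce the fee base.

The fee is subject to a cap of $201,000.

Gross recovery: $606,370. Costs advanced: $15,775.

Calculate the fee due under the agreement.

$158,673.10

Fee base is the gross recovery, $606,370; costs are reimbursed separately.
First $151,500 at 36% = $54,540.00
Next $207,500 at 29.5% = $61,212.50
Next $143,500 at 20.5% = $29,417.50
Remaining $103,870 at 13% = $13,503.10
Fee: $54,540.00 + $61,212.50 + $29,417.50 + $13,503.10 = $158,673.10
$158,673.10 is under the $201,000 cap.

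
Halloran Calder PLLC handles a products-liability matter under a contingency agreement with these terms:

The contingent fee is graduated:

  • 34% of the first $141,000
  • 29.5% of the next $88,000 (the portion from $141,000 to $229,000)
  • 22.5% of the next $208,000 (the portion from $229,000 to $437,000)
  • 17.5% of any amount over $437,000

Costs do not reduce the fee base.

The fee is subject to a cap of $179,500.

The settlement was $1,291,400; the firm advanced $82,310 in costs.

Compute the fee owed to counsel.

Fee base is the gross recovery, $1,291,400; costs are reimbursed separately.
First $141,000 at 34% = $47,940.00
Next $88,000 at 29.5% = $25,960.00
Next $208,000 at 22.5% = $46,800.00
Remaining $854,400 at 17.5% = $149,520.00
Fee: $47,940.00 + $25,960.00 + $46,800.00 + $149,520.00 = $270,220.00
$270,220.00 exceeds the $179,500 cap, so the fee is capped at $179,500.00.

$179,500.00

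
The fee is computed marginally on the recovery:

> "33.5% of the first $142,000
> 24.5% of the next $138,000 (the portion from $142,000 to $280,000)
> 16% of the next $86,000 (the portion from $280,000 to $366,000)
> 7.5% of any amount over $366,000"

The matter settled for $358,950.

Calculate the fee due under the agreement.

$94,012.00

First $142,000 at 33.5% = $47,570.00
Next $138,000 at 24.5% = $33,810.00
Remaining $78,950 at 16% = $12,632.00
Fee: $47,570.00 + $33,810.00 + $12,632.00 = $94,012.00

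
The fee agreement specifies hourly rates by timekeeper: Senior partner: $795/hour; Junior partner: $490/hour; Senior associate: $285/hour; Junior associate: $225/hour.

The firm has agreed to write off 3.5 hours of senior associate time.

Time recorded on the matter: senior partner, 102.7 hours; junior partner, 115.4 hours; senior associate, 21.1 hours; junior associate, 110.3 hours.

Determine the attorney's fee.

Senior partner: 102.7 × $795 = $81,646.50
Junior partner: 115.4 × $490 = $56,546.00
Senior associate: 21.1 × $285 = $6,013.50
Junior associate: 110.3 × $225 = $24,817.50
Subtotal: $169,023.50
Write-off: 3.5 × $285 = $997.50
Total: $169,023.50 − $997.50 = $168,026.00

$168,026.00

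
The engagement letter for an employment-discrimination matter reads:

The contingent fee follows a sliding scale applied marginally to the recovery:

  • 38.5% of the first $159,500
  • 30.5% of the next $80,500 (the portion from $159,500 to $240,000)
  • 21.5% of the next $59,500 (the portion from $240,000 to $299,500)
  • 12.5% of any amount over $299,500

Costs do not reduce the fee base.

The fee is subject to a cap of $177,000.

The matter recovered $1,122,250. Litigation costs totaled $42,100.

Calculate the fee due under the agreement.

Fee base is the gross recovery, $1,122,250; costs are reimbursed separately.
First $159,500 at 38.5% = $61,407.50
Next $80,500 at 30.5% = $24,552.50
Next $59,500 at 21.5% = $12,792.50
Remaining $822,750 at 12.5% = $102,843.75
Fee: $61,407.50 + $24,552.50 + $12,792.50 + $102,843.75 = $201,596.25
$201,596.25 exceeds the $177,000 cap, so the fee is capped at $177,000.00.

$177,000.00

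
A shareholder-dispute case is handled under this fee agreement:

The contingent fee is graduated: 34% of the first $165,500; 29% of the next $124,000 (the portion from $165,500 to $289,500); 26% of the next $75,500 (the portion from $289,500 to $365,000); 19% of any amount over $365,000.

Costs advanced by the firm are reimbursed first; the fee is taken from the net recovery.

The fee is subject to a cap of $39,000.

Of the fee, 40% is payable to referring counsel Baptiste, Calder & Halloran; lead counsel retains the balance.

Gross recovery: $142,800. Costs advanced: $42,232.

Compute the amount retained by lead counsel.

Fee base (net of costs): $142,800 − $42,232 = $100,568
First $100,568 at 34% = $34,193.12
$34,193.12 is under the $39,000 cap.
Referral share: 40% of $34,193.12 = $13,677.25; lead counsel retains $34,193.12 − $13,677.25 = $20,515.87.

$20,515.87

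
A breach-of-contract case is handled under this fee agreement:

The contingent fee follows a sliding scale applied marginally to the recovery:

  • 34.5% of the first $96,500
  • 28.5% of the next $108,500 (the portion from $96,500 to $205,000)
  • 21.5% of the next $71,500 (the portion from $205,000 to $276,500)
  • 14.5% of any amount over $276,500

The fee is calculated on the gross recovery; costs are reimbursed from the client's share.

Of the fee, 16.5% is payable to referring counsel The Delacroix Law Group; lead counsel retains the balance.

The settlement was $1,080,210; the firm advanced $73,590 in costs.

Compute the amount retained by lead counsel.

$163,764.75

Fee base is the gross recovery, $1,080,210; costs are reimbursed separately.
First $96,500 at 34.5% = $33,292.50
Next $108,500 at 28.5% = $30,922.50
Next $71,500 at 21.5% = $15,372.50
Remaining $803,710 at 14.5% = $116,537.95
Fee: $33,292.50 + $30,922.50 + $15,372.50 + $116,537.95 = $196,125.45
Referral share: 16.5% of $196,125.45 = $32,360.70; lead counsel retains $196,125.45 − $32,360.70 = $163,764.75.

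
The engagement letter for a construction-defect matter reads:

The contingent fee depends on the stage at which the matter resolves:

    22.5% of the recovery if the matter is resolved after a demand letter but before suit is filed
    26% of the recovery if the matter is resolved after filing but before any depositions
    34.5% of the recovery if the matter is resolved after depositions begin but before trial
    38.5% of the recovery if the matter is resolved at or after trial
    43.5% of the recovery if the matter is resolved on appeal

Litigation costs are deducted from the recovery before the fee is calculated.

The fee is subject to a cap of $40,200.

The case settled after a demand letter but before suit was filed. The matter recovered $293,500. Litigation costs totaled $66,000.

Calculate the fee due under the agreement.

Fee base (net of costs): $293,500 − $66,000 = $227,500
The matter settled after a demand letter but before suit was filed, so the 22.5% rate applies.
$227,500 × 22.5% = $51,187.50
$51,187.50 exceeds the $40,200 cap, so the fee is capped at $40,200.00.

$40,200.00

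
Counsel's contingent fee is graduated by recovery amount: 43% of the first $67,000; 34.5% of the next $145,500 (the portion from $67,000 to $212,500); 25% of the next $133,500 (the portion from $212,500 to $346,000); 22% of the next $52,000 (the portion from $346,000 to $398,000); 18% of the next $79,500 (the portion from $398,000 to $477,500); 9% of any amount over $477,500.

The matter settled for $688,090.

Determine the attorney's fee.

$157,085.60

First $67,000 at 43% = $28,810.00
Next $145,500 at 34.5% = $50,197.50
Next $133,500 at 25% = $33,375.00
Next $52,000 at 22% = $11,440.00
Next $79,500 at 18% = $14,310.00
Remaining $210,590 at 9% = $18,953.10
Fee: $28,810.00 + $50,197.50 + $33,375.00 + $11,440.00 + $14,310.00 + $18,953.10 = $157,085.60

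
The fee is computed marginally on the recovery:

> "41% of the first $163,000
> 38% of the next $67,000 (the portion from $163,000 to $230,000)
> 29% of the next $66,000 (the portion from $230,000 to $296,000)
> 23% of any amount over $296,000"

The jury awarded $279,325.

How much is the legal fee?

$106,594.25

First $163,000 at 41% = $66,830.00
Next $67,000 at 38% = $25,460.00
Remaining $49,325 at 29% = $14,304.25
Fee: $66,830.00 + $25,460.00 + $14,304.25 = $106,594.25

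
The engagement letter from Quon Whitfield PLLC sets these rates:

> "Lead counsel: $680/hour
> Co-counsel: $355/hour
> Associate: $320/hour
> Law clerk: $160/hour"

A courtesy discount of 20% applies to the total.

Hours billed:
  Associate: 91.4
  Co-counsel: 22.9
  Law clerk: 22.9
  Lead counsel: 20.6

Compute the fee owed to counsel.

Lead counsel: 20.6 × $680 = $14,008.00
Co-counsel: 22.9 × $355 = $8,129.50
Associate: 91.4 × $320 = $29,248.00
Law clerk: 22.9 × $160 = $3,664.00
Subtotal: $55,049.50
Less 20% discount: −$11,009.90
Total: $55,049.50 − $11,009.90 = $44,039.60

$44,039.60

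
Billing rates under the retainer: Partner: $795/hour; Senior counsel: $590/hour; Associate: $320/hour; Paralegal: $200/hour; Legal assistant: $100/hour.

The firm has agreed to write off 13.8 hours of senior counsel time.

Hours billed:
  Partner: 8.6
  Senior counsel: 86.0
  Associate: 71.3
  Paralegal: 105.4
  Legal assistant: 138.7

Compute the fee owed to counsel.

Partner: 8.6 × $795 = $6,837.00
Senior counsel: 86.0 × $590 = $50,740.00
Associate: 71.3 × $320 = $22,816.00
Paralegal: 105.4 × $200 = $21,080.00
Legal assistant: 138.7 × $100 = $13,870.00
Subtotal: $115,343.00
Write-off: 13.8 × $590 = $8,142.00
Total: $115,343.00 − $8,142.00 = $107,201.00

$107,201.00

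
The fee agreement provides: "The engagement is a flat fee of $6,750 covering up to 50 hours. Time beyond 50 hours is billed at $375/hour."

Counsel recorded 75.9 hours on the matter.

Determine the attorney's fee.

$16,462.50

Flat fee: $6,750.00
Excess hours: 75.9 − 50 = 25.9
Overrun: 25.9 × $375 = $9,712.50
Total: $6,750.00 + $9,712.50 = $16,462.50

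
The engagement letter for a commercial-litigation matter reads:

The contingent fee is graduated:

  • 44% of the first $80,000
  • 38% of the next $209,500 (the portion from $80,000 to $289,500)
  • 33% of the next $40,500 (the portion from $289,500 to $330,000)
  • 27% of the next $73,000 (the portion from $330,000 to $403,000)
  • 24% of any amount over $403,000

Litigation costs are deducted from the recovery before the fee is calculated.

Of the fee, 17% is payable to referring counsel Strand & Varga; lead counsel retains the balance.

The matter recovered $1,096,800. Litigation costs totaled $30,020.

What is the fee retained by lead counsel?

$254,969.53

Fee base (net of costs): $1,096,800 − $30,020 = $1,066,780
First $80,000 at 44% = $35,200.00
Next $209,500 at 38% = $79,610.00
Next $40,500 at 33% = $13,365.00
Next $73,000 at 27% = $19,710.00
Remaining $663,780 at 24% = $159,307.20
Fee: $35,200.00 + $79,610.00 + $13,365.00 + $19,710.00 + $159,307.20 = $307,192.20
Referral share: 17% of $307,192.20 = $52,222.67; lead counsel retains $307,192.20 − $52,222.67 = $254,969.53.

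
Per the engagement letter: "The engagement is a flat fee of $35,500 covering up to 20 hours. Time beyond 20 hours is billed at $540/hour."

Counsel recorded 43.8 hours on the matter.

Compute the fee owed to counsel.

$48,352.00

Flat fee: $35,500.00
Excess hours: 43.8 − 20 = 23.8
Overrun: 23.8 × $540 = $12,852.00
Total: $35,500.00 + $12,852.00 = $48,352.00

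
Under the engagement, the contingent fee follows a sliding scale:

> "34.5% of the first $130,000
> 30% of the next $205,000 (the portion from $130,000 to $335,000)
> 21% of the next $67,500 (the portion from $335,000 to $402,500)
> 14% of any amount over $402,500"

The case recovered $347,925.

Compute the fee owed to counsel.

$109,064.25

First $130,000 at 34.5% = $44,850.00
Next $205,000 at 30% = $61,500.00
Remaining $12,925 at 21% = $2,714.25
Fee: $44,850.00 + $61,500.00 + $2,714.25 = $109,064.25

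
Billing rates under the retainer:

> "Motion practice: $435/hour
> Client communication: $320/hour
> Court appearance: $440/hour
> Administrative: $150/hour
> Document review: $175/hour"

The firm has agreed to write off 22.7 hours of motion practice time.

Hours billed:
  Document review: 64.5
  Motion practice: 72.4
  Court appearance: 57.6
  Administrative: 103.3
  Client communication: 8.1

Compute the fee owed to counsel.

$76,338.00

Motion practice: 72.4 × $435 = $31,494.00
Client communication: 8.1 × $320 = $2,592.00
Court appearance: 57.6 × $440 = $25,344.00
Administrative: 103.3 × $150 = $15,495.00
Document review: 64.5 × $175 = $11,287.50
Subtotal: $86,212.50
Write-off: 22.7 × $435 = $9,874.50
Total: $86,212.50 − $9,874.50 = $76,338.00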